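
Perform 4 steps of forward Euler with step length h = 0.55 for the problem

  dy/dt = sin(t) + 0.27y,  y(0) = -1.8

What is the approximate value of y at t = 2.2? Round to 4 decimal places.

-1.6414

Euler: y_{n+1} = y_n + h·f(t_n, y_n).
t=0.000000, y=-1.800000: f=-0.486000 → y ← -1.800000 + 0.55·(-0.486000) = -2.067300
t=0.550000, y=-2.067300: f=-0.035484 → y ← -2.067300 + 0.55·(-0.035484) = -2.086816
t=1.100000, y=-2.086816: f=0.327767 → y ← -2.086816 + 0.55·0.327767 = -1.906544
t=1.650000, y=-1.906544: f=0.482098 → y ← -1.906544 + 0.55·0.482098 = -1.641390
y(2.2) ≈ -1.6414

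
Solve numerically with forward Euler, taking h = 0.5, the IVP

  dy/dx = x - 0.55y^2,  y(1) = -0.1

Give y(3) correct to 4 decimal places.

Euler: y_{n+1} = y_n + h·f(x_n, y_n).
x=1.000000, y=-0.100000: f=0.994500 → y ← -0.100000 + 0.5·0.994500 = 0.397250
x=1.500000, y=0.397250: f=1.413206 → y ← 0.397250 + 0.5·1.413206 = 1.103853
x=2.000000, y=1.103853: f=1.329830 → y ← 1.103853 + 0.5·1.329830 = 1.768768
x=2.500000, y=1.768768: f=0.779303 → y ← 1.768768 + 0.5·0.779303 = 2.158419
y(3) ≈ 2.1584

2.1584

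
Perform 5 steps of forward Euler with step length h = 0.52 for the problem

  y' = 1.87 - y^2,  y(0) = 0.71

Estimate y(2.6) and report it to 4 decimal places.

Euler: y_{n+1} = y_n + h·f(s_n, y_n).
s=0.000000, y=0.710000: f=1.365900 → y ← 0.710000 + 0.52·1.365900 = 1.420268
s=0.520000, y=1.420268: f=-0.147161 → y ← 1.420268 + 0.52·(-0.147161) = 1.343744
s=1.040000, y=1.343744: f=0.064352 → y ← 1.343744 + 0.52·0.064352 = 1.377207
s=1.560000, y=1.377207: f=-0.026699 → y ← 1.377207 + 0.52·(-0.026699) = 1.363323
s=2.080000, y=1.363323: f=0.011349 → y ← 1.363323 + 0.52·0.011349 = 1.369225
y(2.6) ≈ 1.3692

1.3692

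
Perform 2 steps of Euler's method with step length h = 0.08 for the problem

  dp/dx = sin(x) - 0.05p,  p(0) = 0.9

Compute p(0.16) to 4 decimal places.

Euler: p_{n+1} = p_n + h·f(x_n, p_n).
x=0.000000, p=0.900000: f=-0.045000 → p ← 0.900000 + 0.08·(-0.045000) = 0.896400
x=0.080000, p=0.896400: f=0.035095 → p ← 0.896400 + 0.08·0.035095 = 0.899208
p(0.16) ≈ 0.8992

0.8992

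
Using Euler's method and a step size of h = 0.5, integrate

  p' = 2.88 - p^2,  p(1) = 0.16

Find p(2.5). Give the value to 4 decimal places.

Euler: p_{n+1} = p_n + h·f(t_n, p_n).
t=1.000000, p=0.160000: f=2.854400 → p ← 0.160000 + 0.5·2.854400 = 1.587200
t=1.500000, p=1.587200: f=0.360796 → p ← 1.587200 + 0.5·0.360796 = 1.767598
t=2.000000, p=1.767598: f=-0.244403 → p ← 1.767598 + 0.5·(-0.244403) = 1.645397
p(2.5) ≈ 1.6454

1.6454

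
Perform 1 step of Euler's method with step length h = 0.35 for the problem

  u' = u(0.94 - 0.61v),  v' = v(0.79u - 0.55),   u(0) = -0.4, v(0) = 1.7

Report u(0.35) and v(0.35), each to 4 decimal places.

Euler on (u,v): u_{n+1} = u_n + h·u', v_{n+1} = v_n + h·v'.
0.000000: (-0.400000, 1.700000); f=(0.038800, -1.472200) → (-0.386420, 1.184730)
(u(0.35), v(0.35)) ≈ (-0.3864, 1.1847)

-0.3864, 1.1847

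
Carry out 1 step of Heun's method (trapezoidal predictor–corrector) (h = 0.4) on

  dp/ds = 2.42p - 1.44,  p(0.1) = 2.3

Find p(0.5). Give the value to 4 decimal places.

4.7492

Heun: k1 = f(s_n, p_n); k2 = f(s_n + h, p_n + h·k1); p_{n+1} = p_n + (h/2)·(k1 + k2).
s=0.100000, p=2.300000:
  k1 = f(0.100000, 2.300000) = 4.126000
  k2 = f(0.500000, 3.950400) = 8.119968
  p ← 2.300000 + (0.4/2)·(4.126000 + 8.119968) = 4.749194
p(0.5) ≈ 4.7492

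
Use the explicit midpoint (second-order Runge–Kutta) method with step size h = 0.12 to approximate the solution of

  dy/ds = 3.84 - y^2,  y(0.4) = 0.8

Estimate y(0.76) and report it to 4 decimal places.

1.5878

Midpoint: k1 = f(s_n, y_n); k2 = f(s_n + h/2, y_n + (h/2)·k1); y_{n+1} = y_n + h·k2.
s=0.400000, y=0.800000:
  k1 = f(0.400000, 0.800000) = 3.200000
  k2 = f(0.460000, 0.992000) = 2.855936
  y ← 0.800000 + 0.12·2.855936 = 1.142712
s=0.520000, y=1.142712:
  k1 = f(0.520000, 1.142712) = 2.534209
  k2 = f(0.580000, 1.294765) = 2.163584
  y ← 1.142712 + 0.12·2.163584 = 1.402342
s=0.640000, y=1.402342:
  k1 = f(0.640000, 1.402342) = 1.873436
  k2 = f(0.700000, 1.514749) = 1.545537
  y ← 1.402342 + 0.12·1.545537 = 1.587807
y(0.76) ≈ 1.5878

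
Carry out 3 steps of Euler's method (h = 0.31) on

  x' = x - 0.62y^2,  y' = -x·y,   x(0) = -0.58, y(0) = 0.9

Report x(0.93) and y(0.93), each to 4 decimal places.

Euler on (x,y): x_{n+1} = x_n + h·x', y_{n+1} = y_n + h·y'.
0.000000: (-0.580000, 0.900000); f=(-1.082200, 0.522000) → (-0.915482, 1.061820)
0.310000: (-0.915482, 1.061820); f=(-1.614508, 0.972077) → (-1.415980, 1.363164)
0.620000: (-1.415980, 1.363164); f=(-2.568073, 1.930212) → (-2.212082, 1.961530)
(x(0.93), y(0.93)) ≈ (-2.2121, 1.9615)

-2.2121, 1.9615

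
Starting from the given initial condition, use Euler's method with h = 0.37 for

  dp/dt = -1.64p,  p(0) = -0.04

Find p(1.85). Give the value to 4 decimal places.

Euler: p_{n+1} = p_n + h·f(t_n, p_n).
t=0.000000, p=-0.040000: f=0.065600 → p ← -0.040000 + 0.37·0.065600 = -0.015728
t=0.370000, p=-0.015728: f=0.025794 → p ← -0.015728 + 0.37·0.025794 = -0.006184
t=0.740000, p=-0.006184: f=0.010142 → p ← -0.006184 + 0.37·0.010142 = -0.002432
t=1.110000, p=-0.002432: f=0.003988 → p ← -0.002432 + 0.37·0.003988 = -0.000956
t=1.480000, p=-0.000956: f=0.001568 → p ← -0.000956 + 0.37·0.001568 = -0.000376
p(1.85) ≈ -0.0004

-0.0004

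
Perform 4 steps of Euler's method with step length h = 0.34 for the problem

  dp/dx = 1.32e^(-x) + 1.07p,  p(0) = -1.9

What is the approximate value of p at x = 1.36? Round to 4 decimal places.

Euler: p_{n+1} = p_n + h·f(x_n, p_n).
x=0.000000, p=-1.900000: f=-0.713000 → p ← -1.900000 + 0.34·(-0.713000) = -2.142420
x=0.340000, p=-2.142420: f=-1.352853 → p ← -2.142420 + 0.34·(-1.352853) = -2.602390
x=0.680000, p=-2.602390: f=-2.115823 → p ← -2.602390 + 0.34·(-2.115823) = -3.321770
x=1.020000, p=-3.321770: f=-3.078308 → p ← -3.321770 + 0.34·(-3.078308) = -4.368394
p(1.36) ≈ -4.3684

-4.3684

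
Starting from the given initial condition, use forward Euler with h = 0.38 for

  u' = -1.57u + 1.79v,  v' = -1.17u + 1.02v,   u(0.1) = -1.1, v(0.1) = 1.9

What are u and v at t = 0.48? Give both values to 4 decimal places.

Euler on (u,v): u_{n+1} = u_n + h·u', v_{n+1} = v_n + h·v'.
0.100000: (-1.100000, 1.900000); f=(5.128000, 3.225000) → (0.848640, 3.125500)
(u(0.48), v(0.48)) ≈ (0.8486, 3.1255)

0.8486, 3.1255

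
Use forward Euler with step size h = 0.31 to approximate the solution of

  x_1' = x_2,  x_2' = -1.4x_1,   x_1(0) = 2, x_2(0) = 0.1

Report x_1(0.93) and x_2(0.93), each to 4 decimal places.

1.2816, -2.4276

Euler on (x_1,x_2): x_1_{n+1} = x_1_n + h·x_1', x_2_{n+1} = x_2_n + h·x_2'.
0.000000: (2.000000, 0.100000); f=(0.100000, -2.800000) → (2.031000, -0.768000)
0.310000: (2.031000, -0.768000); f=(-0.768000, -2.843400) → (1.792920, -1.649454)
0.620000: (1.792920, -1.649454); f=(-1.649454, -2.510088) → (1.281589, -2.427581)
(x_1(0.93), x_2(0.93)) ≈ (1.2816, -2.4276)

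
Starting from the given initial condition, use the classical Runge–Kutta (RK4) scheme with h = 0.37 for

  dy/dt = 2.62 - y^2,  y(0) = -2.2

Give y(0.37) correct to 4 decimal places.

-4.7153

RK4: k1 = f(t_n, y_n); k2 = f(t_n + h/2, y_n + (h/2)·k1); k3 = f(t_n + h/2, y_n + (h/2)·k2); k4 = f(t_n + h, y_n + h·k3); y_{n+1} = y_n + (h/6)·(k1 + 2k2 + 2k3 + k4).
t=0.000000, y=-2.200000:
  k1 = f(0.000000, -2.200000) = -2.220000
  k2 = f(0.185000, -2.610700) = -4.195754
  k3 = f(0.185000, -2.976215) = -6.237853
  k4 = f(0.370000, -4.508006) = -17.702115
  y ← -2.200000 + (0.37/6)·(k1 + 2k2 + 2k3 + k4) = -4.715342
y(0.37) ≈ -4.7153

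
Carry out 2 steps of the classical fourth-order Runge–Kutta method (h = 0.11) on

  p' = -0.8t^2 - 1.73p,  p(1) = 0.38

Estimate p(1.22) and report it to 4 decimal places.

RK4: k1 = f(t_n, p_n); k2 = f(t_n + h/2, p_n + (h/2)·k1); k3 = f(t_n + h/2, p_n + (h/2)·k2); k4 = f(t_n + h, p_n + h·k3); p_{n+1} = p_n + (h/6)·(k1 + 2k2 + 2k3 + k4).
t=1.000000, p=0.380000:
  k1 = f(1.000000, 0.380000) = -1.457400
  k2 = f(1.055000, 0.299843) = -1.409148
  k3 = f(1.055000, 0.302497) = -1.413740
  k4 = f(1.110000, 0.224489) = -1.374045
  p ← 0.380000 + (0.11/6)·(k1 + 2k2 + 2k3 + k4) = 0.224584
t=1.110000, p=0.224584:
  k1 = f(1.110000, 0.224584) = -1.374211
  k2 = f(1.165000, 0.149003) = -1.343555
  k3 = f(1.165000, 0.150689) = -1.346472
  k4 = f(1.220000, 0.076472) = -1.323017
  p ← 0.224584 + (0.11/6)·(k1 + 2k2 + 2k3 + k4) = 0.076501
p(1.22) ≈ 0.0765

0.0765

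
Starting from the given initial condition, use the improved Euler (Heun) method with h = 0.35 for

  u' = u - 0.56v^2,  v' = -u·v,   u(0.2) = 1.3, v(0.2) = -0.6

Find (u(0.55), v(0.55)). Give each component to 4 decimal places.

1.7765, -0.3671

Heun on (u,v): k1 = f(s_n, state_n); k2 = f(s_n + h, state_n + h·k1); state_{n+1} = state_n + (h/2)·(k1 + k2).
0.200000: (1.300000, -0.600000)
  k1 = (1.098400, 0.780000)
  predictor → (1.684440, -0.327000)
  k2 = (1.624560, 0.550812)
  → (1.776518, -0.367108)
(u(0.55), v(0.55)) ≈ (1.7765, -0.3671)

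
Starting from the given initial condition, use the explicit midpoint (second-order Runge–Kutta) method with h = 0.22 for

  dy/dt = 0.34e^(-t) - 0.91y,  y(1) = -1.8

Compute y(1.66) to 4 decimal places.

-0.9487

Midpoint: k1 = f(t_n, y_n); k2 = f(t_n + h/2, y_n + (h/2)·k1); y_{n+1} = y_n + h·k2.
t=1.000000, y=-1.800000:
  k1 = f(1.000000, -1.800000) = 1.763079
  k2 = f(1.110000, -1.606061) = 1.573566
  y ← -1.800000 + 0.22·1.573566 = -1.453816
t=1.220000, y=-1.453816:
  k1 = f(1.220000, -1.453816) = 1.423350
  k2 = f(1.330000, -1.297247) = 1.270417
  y ← -1.453816 + 0.22·1.270417 = -1.174324
t=1.440000, y=-1.174324:
  k1 = f(1.440000, -1.174324) = 1.149190
  k2 = f(1.550000, -1.047913) = 1.025765
  y ← -1.174324 + 0.22·1.025765 = -0.948655
y(1.66) ≈ -0.9487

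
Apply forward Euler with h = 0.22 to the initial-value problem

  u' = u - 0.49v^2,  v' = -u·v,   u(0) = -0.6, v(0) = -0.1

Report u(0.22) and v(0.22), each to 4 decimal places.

-0.7331, -0.1132

Euler on (u,v): u_{n+1} = u_n + h·u', v_{n+1} = v_n + h·v'.
0.000000: (-0.600000, -0.100000); f=(-0.604900, -0.060000) → (-0.733078, -0.113200)
(u(0.22), v(0.22)) ≈ (-0.7331, -0.1132)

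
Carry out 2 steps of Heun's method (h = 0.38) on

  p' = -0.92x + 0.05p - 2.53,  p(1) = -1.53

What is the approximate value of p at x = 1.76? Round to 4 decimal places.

Heun: k1 = f(x_n, p_n); k2 = f(x_n + h, p_n + h·k1); p_{n+1} = p_n + (h/2)·(k1 + k2).
x=1.000000, p=-1.530000:
  k1 = f(1.000000, -1.530000) = -3.526500
  k2 = f(1.380000, -2.870070) = -3.943103
  p ← -1.530000 + (0.38/2)·(-3.526500 + (-3.943103)) = -2.949225
x=1.380000, p=-2.949225:
  k1 = f(1.380000, -2.949225) = -3.947061
  k2 = f(1.760000, -4.449108) = -4.371655
  p ← -2.949225 + (0.38/2)·(-3.947061 + (-4.371655)) = -4.529781
p(1.76) ≈ -4.5298

-4.5298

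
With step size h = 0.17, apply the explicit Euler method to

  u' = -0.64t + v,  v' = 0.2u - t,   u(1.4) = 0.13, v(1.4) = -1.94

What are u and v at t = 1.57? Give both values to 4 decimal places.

Euler on (u,v): u_{n+1} = u_n + h·u', v_{n+1} = v_n + h·v'.
1.400000: (0.130000, -1.940000); f=(-2.836000, -1.374000) → (-0.352120, -2.173580)
(u(1.57), v(1.57)) ≈ (-0.3521, -2.1736)

-0.3521, -2.1736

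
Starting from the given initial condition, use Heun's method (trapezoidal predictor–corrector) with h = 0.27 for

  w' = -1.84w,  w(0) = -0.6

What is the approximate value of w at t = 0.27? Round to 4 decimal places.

Heun: k1 = f(t_n, w_n); k2 = f(t_n + h, w_n + h·k1); w_{n+1} = w_n + (h/2)·(k1 + k2).
t=0.000000, w=-0.600000:
  k1 = f(0.000000, -0.600000) = 1.104000
  k2 = f(0.270000, -0.301920) = 0.555533
  w ← -0.600000 + (0.27/2)·(1.104000 + 0.555533) = -0.375963
w(0.27) ≈ -0.3760

-0.3760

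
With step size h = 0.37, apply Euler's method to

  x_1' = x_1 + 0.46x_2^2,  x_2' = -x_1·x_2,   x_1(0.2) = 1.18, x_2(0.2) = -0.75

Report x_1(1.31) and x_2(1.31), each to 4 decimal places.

3.2596, -0.0187

Euler on (x_1,x_2): x_1_{n+1} = x_1_n + h·x_1', x_2_{n+1} = x_2_n + h·x_2'.
0.200000: (1.180000, -0.750000); f=(1.438750, 0.885000) → (1.712337, -0.422550)
0.570000: (1.712337, -0.422550); f=(1.794470, 0.723548) → (2.376291, -0.154837)
0.940000: (2.376291, -0.154837); f=(2.387320, 0.367938) → (3.259600, -0.018700)
(x_1(1.31), x_2(1.31)) ≈ (3.2596, -0.0187)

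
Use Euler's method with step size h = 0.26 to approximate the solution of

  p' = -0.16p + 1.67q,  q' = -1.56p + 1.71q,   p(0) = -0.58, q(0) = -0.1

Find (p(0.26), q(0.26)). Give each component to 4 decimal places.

Euler on (p,q): p_{n+1} = p_n + h·p', q_{n+1} = q_n + h·q'.
0.000000: (-0.580000, -0.100000); f=(-0.074200, 0.733800) → (-0.599292, 0.090788)
(p(0.26), q(0.26)) ≈ (-0.5993, 0.0908)

-0.5993, 0.0908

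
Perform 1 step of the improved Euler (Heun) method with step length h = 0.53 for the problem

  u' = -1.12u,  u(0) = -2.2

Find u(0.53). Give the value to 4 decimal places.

-1.2817

Heun: k1 = f(t_n, u_n); k2 = f(t_n + h, u_n + h·k1); u_{n+1} = u_n + (h/2)·(k1 + k2).
t=0.000000, u=-2.200000:
  k1 = f(0.000000, -2.200000) = 2.464000
  k2 = f(0.530000, -0.894080) = 1.001370
  u ← -2.200000 + (0.53/2)·(2.464000 + 1.001370) = -1.281677
u(0.53) ≈ -1.2817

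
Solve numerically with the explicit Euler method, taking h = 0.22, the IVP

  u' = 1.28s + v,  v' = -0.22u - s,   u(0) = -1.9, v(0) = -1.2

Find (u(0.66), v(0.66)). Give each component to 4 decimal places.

Euler on (u,v): u_{n+1} = u_n + h·u', v_{n+1} = v_n + h·v'.
0.000000: (-1.900000, -1.200000); f=(-1.200000, 0.418000) → (-2.164000, -1.108040)
0.220000: (-2.164000, -1.108040); f=(-0.826440, 0.256080) → (-2.345817, -1.051702)
0.440000: (-2.345817, -1.051702); f=(-0.488502, 0.076080) → (-2.453287, -1.034965)
(u(0.66), v(0.66)) ≈ (-2.4533, -1.0350)

-2.4533, -1.0350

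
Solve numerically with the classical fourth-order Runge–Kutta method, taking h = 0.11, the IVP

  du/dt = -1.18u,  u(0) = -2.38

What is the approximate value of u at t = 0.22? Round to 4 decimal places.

RK4: k1 = f(t_n, u_n); k2 = f(t_n + h/2, u_n + (h/2)·k1); k3 = f(t_n + h/2, u_n + (h/2)·k2); k4 = f(t_n + h, u_n + h·k3); u_{n+1} = u_n + (h/6)·(k1 + 2k2 + 2k3 + k4).
t=0.000000, u=-2.380000:
  k1 = f(0.000000, -2.380000) = 2.808400
  k2 = f(0.055000, -2.225538) = 2.626135
  k3 = f(0.055000, -2.235563) = 2.637964
  k4 = f(0.110000, -2.089824) = 2.465992
  u ← -2.380000 + (0.11/6)·(k1 + 2k2 + 2k3 + k4) = -2.090286
t=0.110000, u=-2.090286:
  k1 = f(0.110000, -2.090286) = 2.466537
  k2 = f(0.165000, -1.954626) = 2.306459
  k3 = f(0.165000, -1.963431) = 2.316848
  k4 = f(0.220000, -1.835433) = 2.165810
  u ← -2.090286 + (0.11/6)·(k1 + 2k2 + 2k3 + k4) = -1.835838
u(0.22) ≈ -1.8358

-1.8358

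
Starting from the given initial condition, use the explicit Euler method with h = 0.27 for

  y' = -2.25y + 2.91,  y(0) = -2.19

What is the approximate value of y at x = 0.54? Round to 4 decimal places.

Euler: y_{n+1} = y_n + h·f(x_n, y_n).
x=0.000000, y=-2.190000: f=7.837500 → y ← -2.190000 + 0.27·7.837500 = -0.073875
x=0.270000, y=-0.073875: f=3.076219 → y ← -0.073875 + 0.27·3.076219 = 0.756704
y(0.54) ≈ 0.7567

0.7567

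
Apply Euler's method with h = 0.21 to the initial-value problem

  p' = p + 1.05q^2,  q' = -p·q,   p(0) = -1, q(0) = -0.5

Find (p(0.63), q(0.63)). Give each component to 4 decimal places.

Euler on (p,q): p_{n+1} = p_n + h·p', q_{n+1} = q_n + h·q'.
0.000000: (-1.000000, -0.500000); f=(-0.737500, -0.500000) → (-1.154875, -0.605000)
0.210000: (-1.154875, -0.605000); f=(-0.770549, -0.698699) → (-1.316690, -0.751727)
0.420000: (-1.316690, -0.751727); f=(-0.723342, -0.989791) → (-1.468592, -0.959583)
(p(0.63), q(0.63)) ≈ (-1.4686, -0.9596)

-1.4686, -0.9596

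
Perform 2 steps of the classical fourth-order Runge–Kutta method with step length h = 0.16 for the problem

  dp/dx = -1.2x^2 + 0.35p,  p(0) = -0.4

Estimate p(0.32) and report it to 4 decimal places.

-0.4609

RK4: k1 = f(x_n, p_n); k2 = f(x_n + h/2, p_n + (h/2)·k1); k3 = f(x_n + h/2, p_n + (h/2)·k2); k4 = f(x_n + h, p_n + h·k3); p_{n+1} = p_n + (h/6)·(k1 + 2k2 + 2k3 + k4).
x=0.000000, p=-0.400000:
  k1 = f(0.000000, -0.400000) = -0.140000
  k2 = f(0.080000, -0.411200) = -0.151600
  k3 = f(0.080000, -0.412128) = -0.151925
  k4 = f(0.160000, -0.424308) = -0.179228
  p ← -0.400000 + (0.16/6)·(k1 + 2k2 + 2k3 + k4) = -0.424701
x=0.160000, p=-0.424701:
  k1 = f(0.160000, -0.424701) = -0.179365
  k2 = f(0.240000, -0.439050) = -0.222787
  k3 = f(0.240000, -0.442524) = -0.224003
  k4 = f(0.320000, -0.460541) = -0.284069
  p ← -0.424701 + (0.16/6)·(k1 + 2k2 + 2k3 + k4) = -0.460888
p(0.32) ≈ -0.4609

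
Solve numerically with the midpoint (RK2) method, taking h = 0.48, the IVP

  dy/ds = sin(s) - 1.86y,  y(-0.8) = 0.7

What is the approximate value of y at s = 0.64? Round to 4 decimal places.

0.2321

Midpoint: k1 = f(s_n, y_n); k2 = f(s_n + h/2, y_n + (h/2)·k1); y_{n+1} = y_n + h·k2.
s=-0.800000, y=0.700000:
  k1 = f(-0.800000, 0.700000) = -2.019356
  k2 = f(-0.560000, 0.215355) = -0.931746
  y ← 0.700000 + 0.48·(-0.931746) = 0.252762
s=-0.320000, y=0.252762:
  k1 = f(-0.320000, 0.252762) = -0.784704
  k2 = f(-0.080000, 0.064433) = -0.199760
  y ← 0.252762 + 0.48·(-0.199760) = 0.156877
s=0.160000, y=0.156877:
  k1 = f(0.160000, 0.156877) = -0.132473
  k2 = f(0.400000, 0.125084) = 0.156763
  y ← 0.156877 + 0.48·0.156763 = 0.232123
y(0.64) ≈ 0.2321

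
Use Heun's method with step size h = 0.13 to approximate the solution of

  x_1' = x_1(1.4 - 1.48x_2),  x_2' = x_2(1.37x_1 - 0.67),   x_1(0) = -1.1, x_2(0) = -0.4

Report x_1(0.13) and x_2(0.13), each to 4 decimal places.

-1.4067, -0.2955

Heun on (x_1,x_2): k1 = f(t_n, state_n); k2 = f(t_n + h, state_n + h·k1); state_{n+1} = state_n + (h/2)·(k1 + k2).
0.000000: (-1.100000, -0.400000)
  k1 = (-2.191200, 0.870800)
  predictor → (-1.384856, -0.286796)
  k2 = (-2.526612, 0.736278)
  → (-1.406658, -0.295540)
(x_1(0.13), x_2(0.13)) ≈ (-1.4067, -0.2955)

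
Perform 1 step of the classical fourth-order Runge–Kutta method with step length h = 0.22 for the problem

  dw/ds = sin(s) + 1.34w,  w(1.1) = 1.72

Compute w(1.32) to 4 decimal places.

RK4: k1 = f(s_n, w_n); k2 = f(s_n + h/2, w_n + (h/2)·k1); k3 = f(s_n + h/2, w_n + (h/2)·k2); k4 = f(s_n + h, w_n + h·k3); w_{n+1} = w_n + (h/6)·(k1 + 2k2 + 2k3 + k4).
s=1.100000, w=1.720000:
  k1 = f(1.100000, 1.720000) = 3.196007
  k2 = f(1.210000, 2.071561) = 3.711507
  k3 = f(1.210000, 2.128266) = 3.787492
  k4 = f(1.320000, 2.553248) = 4.390068
  w ← 1.720000 + (0.22/6)·(k1 + 2k2 + 2k3 + k4) = 2.548083
w(1.32) ≈ 2.5481

2.5481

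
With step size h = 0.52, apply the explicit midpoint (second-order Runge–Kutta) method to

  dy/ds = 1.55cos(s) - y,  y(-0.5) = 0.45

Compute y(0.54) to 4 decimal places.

Midpoint: k1 = f(s_n, y_n); k2 = f(s_n + h/2, y_n + (h/2)·k1); y_{n+1} = y_n + h·k2.
s=-0.500000, y=0.450000:
  k1 = f(-0.500000, 0.450000) = 0.910253
  k2 = f(-0.240000, 0.686666) = 0.818908
  y ← 0.450000 + 0.52·0.818908 = 0.875832
s=0.020000, y=0.875832:
  k1 = f(0.020000, 0.875832) = 0.673858
  k2 = f(0.280000, 1.051035) = 0.438601
  y ← 0.875832 + 0.52·0.438601 = 1.103905
y(0.54) ≈ 1.1039

1.1039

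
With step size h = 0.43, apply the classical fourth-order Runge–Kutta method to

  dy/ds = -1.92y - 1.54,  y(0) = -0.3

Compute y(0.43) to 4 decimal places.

RK4: k1 = f(s_n, y_n); k2 = f(s_n + h/2, y_n + (h/2)·k1); k3 = f(s_n + h/2, y_n + (h/2)·k2); k4 = f(s_n + h, y_n + h·k3); y_{n+1} = y_n + (h/6)·(k1 + 2k2 + 2k3 + k4).
s=0.000000, y=-0.300000:
  k1 = f(0.000000, -0.300000) = -0.964000
  k2 = f(0.215000, -0.507260) = -0.566061
  k3 = f(0.215000, -0.421703) = -0.730330
  k4 = f(0.430000, -0.614042) = -0.361039
  y ← -0.300000 + (0.43/6)·(k1 + 2k2 + 2k3 + k4) = -0.580777
y(0.43) ≈ -0.5808

-0.5808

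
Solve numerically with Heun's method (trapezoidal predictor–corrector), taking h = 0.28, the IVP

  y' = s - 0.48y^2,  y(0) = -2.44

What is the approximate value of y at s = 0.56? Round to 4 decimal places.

-5.9495

Heun: k1 = f(s_n, y_n); k2 = f(s_n + h, y_n + h·k1); y_{n+1} = y_n + (h/2)·(k1 + k2).
s=0.000000, y=-2.440000:
  k1 = f(0.000000, -2.440000) = -2.857728
  k2 = f(0.280000, -3.240164) = -4.759358
  y ← -2.440000 + (0.28/2)·(-2.857728 + (-4.759358)) = -3.506392
s=0.280000, y=-3.506392:
  k1 = f(0.280000, -3.506392) = -5.621497
  k2 = f(0.560000, -5.080411) = -11.829077
  y ← -3.506392 + (0.28/2)·(-5.621497 + (-11.829077)) = -5.949472
y(0.56) ≈ -5.9495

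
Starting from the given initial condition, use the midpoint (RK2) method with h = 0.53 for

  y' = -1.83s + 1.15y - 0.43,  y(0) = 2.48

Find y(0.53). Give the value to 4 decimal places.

3.8978

Midpoint: k1 = f(s_n, y_n); k2 = f(s_n + h/2, y_n + (h/2)·k1); y_{n+1} = y_n + h·k2.
s=0.000000, y=2.480000:
  k1 = f(0.000000, 2.480000) = 2.422000
  k2 = f(0.265000, 3.121830) = 2.675154
  y ← 2.480000 + 0.53·2.675154 = 3.897832
y(0.53) ≈ 3.8978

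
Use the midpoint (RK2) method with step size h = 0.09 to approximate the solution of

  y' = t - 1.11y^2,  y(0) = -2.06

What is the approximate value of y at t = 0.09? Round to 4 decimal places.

-2.5716

Midpoint: k1 = f(t_n, y_n); k2 = f(t_n + h/2, y_n + (h/2)·k1); y_{n+1} = y_n + h·k2.
t=0.000000, y=-2.060000:
  k1 = f(0.000000, -2.060000) = -4.710396
  k2 = f(0.045000, -2.271968) = -5.684640
  y ← -2.060000 + 0.09·(-5.684640) = -2.571618
y(0.09) ≈ -2.5716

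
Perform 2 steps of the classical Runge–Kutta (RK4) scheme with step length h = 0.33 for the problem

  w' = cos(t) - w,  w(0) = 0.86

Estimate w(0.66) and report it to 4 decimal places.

0.8876

RK4: k1 = f(t_n, w_n); k2 = f(t_n + h/2, w_n + (h/2)·k1); k3 = f(t_n + h/2, w_n + (h/2)·k2); k4 = f(t_n + h, w_n + h·k3); w_{n+1} = w_n + (h/6)·(k1 + 2k2 + 2k3 + k4).
t=0.000000, w=0.860000:
  k1 = f(0.000000, 0.860000) = 0.140000
  k2 = f(0.165000, 0.883100) = 0.103318
  k3 = f(0.165000, 0.877048) = 0.109371
  k4 = f(0.330000, 0.896092) = 0.049950
  w ← 0.860000 + (0.33/6)·(k1 + 2k2 + 2k3 + k4) = 0.893843
t=0.330000, w=0.893843:
  k1 = f(0.330000, 0.893843) = 0.052199
  k2 = f(0.495000, 0.902456) = -0.022487
  k3 = f(0.495000, 0.890133) = -0.010164
  k4 = f(0.660000, 0.890489) = -0.100497
  w ← 0.893843 + (0.33/6)·(k1 + 2k2 + 2k3 + k4) = 0.887595
w(0.66) ≈ 0.8876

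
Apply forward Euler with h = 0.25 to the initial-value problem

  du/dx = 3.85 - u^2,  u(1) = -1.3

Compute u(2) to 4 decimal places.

Euler: u_{n+1} = u_n + h·f(x_n, u_n).
x=1.000000, u=-1.300000: f=2.160000 → u ← -1.300000 + 0.25·2.160000 = -0.760000
x=1.250000, u=-0.760000: f=3.272400 → u ← -0.760000 + 0.25·3.272400 = 0.058100
x=1.500000, u=0.058100: f=3.846624 → u ← 0.058100 + 0.25·3.846624 = 1.019756
x=1.750000, u=1.019756: f=2.810098 → u ← 1.019756 + 0.25·2.810098 = 1.722280
u(2) ≈ 1.7223

1.7223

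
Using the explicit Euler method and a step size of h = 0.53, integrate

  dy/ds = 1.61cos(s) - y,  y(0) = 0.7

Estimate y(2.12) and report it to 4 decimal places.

0.4651

Euler: y_{n+1} = y_n + h·f(s_n, y_n).
s=0.000000, y=0.700000: f=0.910000 → y ← 0.700000 + 0.53·0.910000 = 1.182300
s=0.530000, y=1.182300: f=0.206819 → y ← 1.182300 + 0.53·0.206819 = 1.291914
s=1.060000, y=1.291914: f=-0.504830 → y ← 1.291914 + 0.53·(-0.504830) = 1.024354
s=1.590000, y=1.024354: f=-1.055270 → y ← 1.024354 + 0.53·(-1.055270) = 0.465061
y(2.12) ≈ 0.4651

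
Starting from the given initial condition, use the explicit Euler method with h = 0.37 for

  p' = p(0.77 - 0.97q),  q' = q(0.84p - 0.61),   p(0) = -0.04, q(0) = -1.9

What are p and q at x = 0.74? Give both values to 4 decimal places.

Euler on (p,q): p_{n+1} = p_n + h·p', q_{n+1} = q_n + h·q'.
0.000000: (-0.040000, -1.900000); f=(-0.104520, 1.222840) → (-0.078672, -1.447549)
0.370000: (-0.078672, -1.447549); f=(-0.171043, 0.978666) → (-0.141958, -1.085443)
(p(0.74), q(0.74)) ≈ (-0.1420, -1.0854)

-0.1420, -1.0854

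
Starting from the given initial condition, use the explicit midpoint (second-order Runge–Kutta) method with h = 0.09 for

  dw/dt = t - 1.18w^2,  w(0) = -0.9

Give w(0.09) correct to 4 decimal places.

-0.9904

Midpoint: k1 = f(t_n, w_n); k2 = f(t_n + h/2, w_n + (h/2)·k1); w_{n+1} = w_n + h·k2.
t=0.000000, w=-0.900000:
  k1 = f(0.000000, -0.900000) = -0.955800
  k2 = f(0.045000, -0.943011) = -1.004338
  w ← -0.900000 + 0.09·(-1.004338) = -0.990390
w(0.09) ≈ -0.9904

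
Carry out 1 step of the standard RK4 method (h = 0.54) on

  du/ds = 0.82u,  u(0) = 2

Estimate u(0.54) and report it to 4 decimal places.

3.1138

RK4: k1 = f(s_n, u_n); k2 = f(s_n + h/2, u_n + (h/2)·k1); k3 = f(s_n + h/2, u_n + (h/2)·k2); k4 = f(s_n + h, u_n + h·k3); u_{n+1} = u_n + (h/6)·(k1 + 2k2 + 2k3 + k4).
s=0.000000, u=2.000000:
  k1 = f(0.000000, 2.000000) = 1.640000
  k2 = f(0.270000, 2.442800) = 2.003096
  k3 = f(0.270000, 2.540836) = 2.083485
  k4 = f(0.540000, 3.125082) = 2.562567
  u ← 2.000000 + (0.54/6)·(k1 + 2k2 + 2k3 + k4) = 3.113816
u(0.54) ≈ 3.1138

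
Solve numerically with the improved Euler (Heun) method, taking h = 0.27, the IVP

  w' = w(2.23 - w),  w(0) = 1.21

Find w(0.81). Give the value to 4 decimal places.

1.9430

Heun: k1 = f(t_n, w_n); k2 = f(t_n + h, w_n + h·k1); w_{n+1} = w_n + (h/2)·(k1 + k2).
t=0.000000, w=1.210000:
  k1 = f(0.000000, 1.210000) = 1.234200
  k2 = f(0.270000, 1.543234) = 1.059841
  w ← 1.210000 + (0.27/2)·(1.234200 + 1.059841) = 1.519695
t=0.270000, w=1.519695:
  k1 = f(0.270000, 1.519695) = 1.079447
  k2 = f(0.540000, 1.811146) = 0.758606
  w ← 1.519695 + (0.27/2)·(1.079447 + 0.758606) = 1.767833
t=0.540000, w=1.767833:
  k1 = f(0.540000, 1.767833) = 0.817035
  k2 = f(0.810000, 1.988432) = 0.480342
  w ← 1.767833 + (0.27/2)·(0.817035 + 0.480342) = 1.942978
w(0.81) ≈ 1.9430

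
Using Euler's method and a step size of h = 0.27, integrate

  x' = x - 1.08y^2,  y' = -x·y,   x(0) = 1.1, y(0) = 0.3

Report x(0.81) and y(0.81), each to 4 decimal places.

Euler on (x,y): x_{n+1} = x_n + h·x', y_{n+1} = y_n + h·y'.
0.000000: (1.100000, 0.300000); f=(1.002800, -0.330000) → (1.370756, 0.210900)
0.270000: (1.370756, 0.210900); f=(1.322719, -0.289092) → (1.727890, 0.132845)
0.540000: (1.727890, 0.132845); f=(1.708830, -0.229542) → (2.189274, 0.070869)
(x(0.81), y(0.81)) ≈ (2.1893, 0.0709)

2.1893, 0.0709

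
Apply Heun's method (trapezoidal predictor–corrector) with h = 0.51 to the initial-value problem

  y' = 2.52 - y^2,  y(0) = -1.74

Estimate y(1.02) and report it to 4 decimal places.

-5.4285

Heun: k1 = f(x_n, y_n); k2 = f(x_n + h, y_n + h·k1); y_{n+1} = y_n + (h/2)·(k1 + k2).
x=0.000000, y=-1.740000:
  k1 = f(0.000000, -1.740000) = -0.507600
  k2 = f(0.510000, -1.998876) = -1.475505
  y ← -1.740000 + (0.51/2)·(-0.507600 + (-1.475505)) = -2.245692
x=0.510000, y=-2.245692:
  k1 = f(0.510000, -2.245692) = -2.523132
  k2 = f(1.020000, -3.532489) = -9.958479
  y ← -2.245692 + (0.51/2)·(-2.523132 + (-9.958479)) = -5.428503
y(1.02) ≈ -5.4285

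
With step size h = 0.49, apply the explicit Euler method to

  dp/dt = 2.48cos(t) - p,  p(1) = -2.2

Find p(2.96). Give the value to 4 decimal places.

Euler: p_{n+1} = p_n + h·f(t_n, p_n).
t=1.000000, p=-2.200000: f=3.539950 → p ← -2.200000 + 0.49·3.539950 = -0.465425
t=1.490000, p=-0.465425: f=0.665582 → p ← -0.465425 + 0.49·0.665582 = -0.139290
t=1.980000, p=-0.139290: f=-0.847450 → p ← -0.139290 + 0.49·(-0.847450) = -0.554540
t=2.470000, p=-0.554540: f=-1.386882 → p ← -0.554540 + 0.49·(-1.386882) = -1.234112
p(2.96) ≈ -1.2341

-1.2341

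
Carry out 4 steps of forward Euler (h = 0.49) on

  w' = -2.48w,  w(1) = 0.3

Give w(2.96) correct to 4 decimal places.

0.0006

Euler: w_{n+1} = w_n + h·f(x_n, w_n).
x=1.000000, w=0.300000: f=-0.744000 → w ← 0.300000 + 0.49·(-0.744000) = -0.064560
x=1.490000, w=-0.064560: f=0.160109 → w ← -0.064560 + 0.49·0.160109 = 0.013893
x=1.980000, w=0.013893: f=-0.034455 → w ← 0.013893 + 0.49·(-0.034455) = -0.002990
x=2.470000, w=-0.002990: f=0.007415 → w ← -0.002990 + 0.49·0.007415 = 0.000643
w(2.96) ≈ 0.0006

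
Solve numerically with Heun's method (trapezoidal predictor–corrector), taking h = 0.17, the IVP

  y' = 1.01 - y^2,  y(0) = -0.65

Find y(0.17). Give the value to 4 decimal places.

Heun: k1 = f(t_n, y_n); k2 = f(t_n + h, y_n + h·k1); y_{n+1} = y_n + (h/2)·(k1 + k2).
t=0.000000, y=-0.650000:
  k1 = f(0.000000, -0.650000) = 0.587500
  k2 = f(0.170000, -0.550125) = 0.707362
  y ← -0.650000 + (0.17/2)·(0.587500 + 0.707362) = -0.539937
y(0.17) ≈ -0.5399

-0.5399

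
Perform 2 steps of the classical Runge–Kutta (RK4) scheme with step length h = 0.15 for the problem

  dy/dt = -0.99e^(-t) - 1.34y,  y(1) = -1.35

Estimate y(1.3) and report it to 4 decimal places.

-0.9801

RK4: k1 = f(t_n, y_n); k2 = f(t_n + h/2, y_n + (h/2)·k1); k3 = f(t_n + h/2, y_n + (h/2)·k2); k4 = f(t_n + h, y_n + h·k3); y_{n+1} = y_n + (h/6)·(k1 + 2k2 + 2k3 + k4).
t=1.000000, y=-1.350000:
  k1 = f(1.000000, -1.350000) = 1.444799
  k2 = f(1.075000, -1.241640) = 1.325913
  k3 = f(1.075000, -1.250557) = 1.337861
  k4 = f(1.150000, -1.149321) = 1.226620
  y ← -1.350000 + (0.15/6)·(k1 + 2k2 + 2k3 + k4) = -1.150026
t=1.150000, y=-1.150026:
  k1 = f(1.150000, -1.150026) = 1.227564
  k2 = f(1.225000, -1.057959) = 1.126844
  k3 = f(1.225000, -1.065513) = 1.136967
  k4 = f(1.300000, -0.979481) = 1.042698
  y ← -1.150026 + (0.15/6)·(k1 + 2k2 + 2k3 + k4) = -0.980079
y(1.3) ≈ -0.9801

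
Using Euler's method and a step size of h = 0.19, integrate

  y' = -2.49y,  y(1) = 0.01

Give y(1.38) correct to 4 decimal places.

Euler: y_{n+1} = y_n + h·f(x_n, y_n).
x=1.000000, y=0.010000: f=-0.024900 → y ← 0.010000 + 0.19·(-0.024900) = 0.005269
x=1.190000, y=0.005269: f=-0.013120 → y ← 0.005269 + 0.19·(-0.013120) = 0.002776
y(1.38) ≈ 0.0028

0.0028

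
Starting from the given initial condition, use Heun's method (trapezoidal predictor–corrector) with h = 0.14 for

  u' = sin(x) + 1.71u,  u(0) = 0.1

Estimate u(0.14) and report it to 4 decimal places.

0.1366

Heun: k1 = f(x_n, u_n); k2 = f(x_n + h, u_n + h·k1); u_{n+1} = u_n + (h/2)·(k1 + k2).
x=0.000000, u=0.100000:
  k1 = f(0.000000, 0.100000) = 0.171000
  k2 = f(0.140000, 0.123940) = 0.351481
  u ← 0.100000 + (0.14/2)·(0.171000 + 0.351481) = 0.136574
u(0.14) ≈ 0.1366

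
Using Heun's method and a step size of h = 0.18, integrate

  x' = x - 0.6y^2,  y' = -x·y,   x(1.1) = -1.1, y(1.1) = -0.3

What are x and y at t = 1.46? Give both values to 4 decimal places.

-1.6095, -0.4821

Heun on (x,y): k1 = f(t_n, state_n); k2 = f(t_n + h, state_n + h·k1); state_{n+1} = state_n + (h/2)·(k1 + k2).
1.100000: (-1.100000, -0.300000)
  k1 = (-1.154000, -0.330000)
  predictor → (-1.307720, -0.359400)
  k2 = (-1.385221, -0.469995)
  → (-1.328530, -0.372000)
1.280000: (-1.328530, -0.372000)
  k1 = (-1.411560, -0.494212)
  predictor → (-1.582611, -0.460958)
  k2 = (-1.710100, -0.729517)
  → (-1.609479, -0.482135)
(x(1.46), y(1.46)) ≈ (-1.6095, -0.4821)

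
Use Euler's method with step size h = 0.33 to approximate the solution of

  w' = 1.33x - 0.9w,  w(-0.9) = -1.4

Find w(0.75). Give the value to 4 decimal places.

Euler: w_{n+1} = w_n + h·f(x_n, w_n).
x=-0.900000, w=-1.400000: f=0.063000 → w ← -1.400000 + 0.33·0.063000 = -1.379210
x=-0.570000, w=-1.379210: f=0.483189 → w ← -1.379210 + 0.33·0.483189 = -1.219758
x=-0.240000, w=-1.219758: f=0.778582 → w ← -1.219758 + 0.33·0.778582 = -0.962826
x=0.090000, w=-0.962826: f=0.986243 → w ← -0.962826 + 0.33·0.986243 = -0.637365
x=0.420000, w=-0.637365: f=1.132229 → w ← -0.637365 + 0.33·1.132229 = -0.263730
w(0.75) ≈ -0.2637

-0.2637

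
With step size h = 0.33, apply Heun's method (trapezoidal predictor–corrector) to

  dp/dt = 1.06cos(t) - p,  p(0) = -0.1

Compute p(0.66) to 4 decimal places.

0.4013

Heun: k1 = f(t_n, p_n); k2 = f(t_n + h, p_n + h·k1); p_{n+1} = p_n + (h/2)·(k1 + k2).
t=0.000000, p=-0.100000:
  k1 = f(0.000000, -0.100000) = 1.160000
  k2 = f(0.330000, 0.282800) = 0.720005
  p ← -0.100000 + (0.33/2)·(1.160000 + 0.720005) = 0.210201
t=0.330000, p=0.210201:
  k1 = f(0.330000, 0.210201) = 0.792604
  k2 = f(0.660000, 0.471760) = 0.365632
  p ← 0.210201 + (0.33/2)·(0.792604 + 0.365632) = 0.401310
p(0.66) ≈ 0.4013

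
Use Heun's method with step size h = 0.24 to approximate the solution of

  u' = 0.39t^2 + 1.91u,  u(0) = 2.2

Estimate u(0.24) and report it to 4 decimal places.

Heun: k1 = f(t_n, u_n); k2 = f(t_n + h, u_n + h·k1); u_{n+1} = u_n + (h/2)·(k1 + k2).
t=0.000000, u=2.200000:
  k1 = f(0.000000, 2.200000) = 4.202000
  k2 = f(0.240000, 3.208480) = 6.150661
  u ← 2.200000 + (0.24/2)·(4.202000 + 6.150661) = 3.442319
u(0.24) ≈ 3.4423

3.4423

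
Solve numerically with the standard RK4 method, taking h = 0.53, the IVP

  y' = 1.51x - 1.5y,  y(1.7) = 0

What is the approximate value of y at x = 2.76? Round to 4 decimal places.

1.8930

RK4: k1 = f(x_n, y_n); k2 = f(x_n + h/2, y_n + (h/2)·k1); k3 = f(x_n + h/2, y_n + (h/2)·k2); k4 = f(x_n + h, y_n + h·k3); y_{n+1} = y_n + (h/6)·(k1 + 2k2 + 2k3 + k4).
x=1.700000, y=0.000000:
  k1 = f(1.700000, 0.000000) = 2.567000
  k2 = f(1.965000, 0.680255) = 1.946767
  k3 = f(1.965000, 0.515893) = 2.193310
  k4 = f(2.230000, 1.162454) = 1.623619
  y ← 0.000000 + (0.53/6)·(k1 + 2k2 + 2k3 + k4) = 1.101585
x=2.230000, y=1.101585:
  k1 = f(2.230000, 1.101585) = 1.714923
  k2 = f(2.495000, 1.556039) = 1.433391
  k3 = f(2.495000, 1.481434) = 1.545300
  k4 = f(2.760000, 1.920594) = 1.286709
  y ← 1.101585 + (0.53/6)·(k1 + 2k2 + 2k3 + k4) = 1.892964
y(2.76) ≈ 1.8930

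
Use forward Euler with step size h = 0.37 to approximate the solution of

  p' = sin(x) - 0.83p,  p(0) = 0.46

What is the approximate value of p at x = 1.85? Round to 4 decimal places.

Euler: p_{n+1} = p_n + h·f(x_n, p_n).
x=0.000000, p=0.460000: f=-0.381800 → p ← 0.460000 + 0.37·(-0.381800) = 0.318734
x=0.370000, p=0.318734: f=0.097066 → p ← 0.318734 + 0.37·0.097066 = 0.354648
x=0.740000, p=0.354648: f=0.379930 → p ← 0.354648 + 0.37·0.379930 = 0.495222
x=1.110000, p=0.495222: f=0.484664 → p ← 0.495222 + 0.37·0.484664 = 0.674548
x=1.480000, p=0.674548: f=0.436006 → p ← 0.674548 + 0.37·0.436006 = 0.835870
p(1.85) ≈ 0.8359

0.8359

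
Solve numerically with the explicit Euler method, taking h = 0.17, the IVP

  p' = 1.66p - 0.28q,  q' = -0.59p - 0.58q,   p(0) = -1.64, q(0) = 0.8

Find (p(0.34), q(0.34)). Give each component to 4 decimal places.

Euler on (p,q): p_{n+1} = p_n + h·p', q_{n+1} = q_n + h·q'.
0.000000: (-1.640000, 0.800000); f=(-2.946400, 0.503600) → (-2.140888, 0.885612)
0.170000: (-2.140888, 0.885612); f=(-3.801845, 0.749469) → (-2.787202, 1.013022)
(p(0.34), q(0.34)) ≈ (-2.7872, 1.0130)

-2.7872, 1.0130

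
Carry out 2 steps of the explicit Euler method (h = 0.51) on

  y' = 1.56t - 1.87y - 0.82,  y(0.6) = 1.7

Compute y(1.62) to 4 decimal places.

0.4713

Euler: y_{n+1} = y_n + h·f(t_n, y_n).
t=0.600000, y=1.700000: f=-3.063000 → y ← 1.700000 + 0.51·(-3.063000) = 0.137870
t=1.110000, y=0.137870: f=0.653783 → y ← 0.137870 + 0.51·0.653783 = 0.471299
y(1.62) ≈ 0.4713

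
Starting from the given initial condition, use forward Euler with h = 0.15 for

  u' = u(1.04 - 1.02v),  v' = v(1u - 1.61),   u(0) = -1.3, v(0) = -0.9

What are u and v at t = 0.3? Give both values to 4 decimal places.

Euler on (u,v): u_{n+1} = u_n + h·u', v_{n+1} = v_n + h·v'.
0.000000: (-1.300000, -0.900000); f=(-2.545400, 2.619000) → (-1.681810, -0.507150)
0.150000: (-1.681810, -0.507150); f=(-2.619071, 1.669441) → (-2.074671, -0.256734)
(u(0.3), v(0.3)) ≈ (-2.0747, -0.2567)

-2.0747, -0.2567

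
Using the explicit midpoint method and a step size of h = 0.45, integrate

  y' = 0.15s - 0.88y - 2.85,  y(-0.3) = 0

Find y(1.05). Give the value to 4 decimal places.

-2.1464

Midpoint: k1 = f(s_n, y_n); k2 = f(s_n + h/2, y_n + (h/2)·k1); y_{n+1} = y_n + h·k2.
s=-0.300000, y=0.000000:
  k1 = f(-0.300000, 0.000000) = -2.895000
  k2 = f(-0.075000, -0.651375) = -2.288040
  y ← 0.000000 + 0.45·(-2.288040) = -1.029618
s=0.150000, y=-1.029618:
  k1 = f(0.150000, -1.029618) = -1.921436
  k2 = f(0.375000, -1.461941) = -1.507242
  y ← -1.029618 + 0.45·(-1.507242) = -1.707877
s=0.600000, y=-1.707877:
  k1 = f(0.600000, -1.707877) = -1.257068
  k2 = f(0.825000, -1.990717) = -0.974419
  y ← -1.707877 + 0.45·(-0.974419) = -2.146365
y(1.05) ≈ -2.1464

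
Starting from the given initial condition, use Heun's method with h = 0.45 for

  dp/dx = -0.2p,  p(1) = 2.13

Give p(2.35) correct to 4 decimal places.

1.6266

Heun: k1 = f(x_n, p_n); k2 = f(x_n + h, p_n + h·k1); p_{n+1} = p_n + (h/2)·(k1 + k2).
x=1.000000, p=2.130000:
  k1 = f(1.000000, 2.130000) = -0.426000
  k2 = f(1.450000, 1.938300) = -0.387660
  p ← 2.130000 + (0.45/2)·(-0.426000 + (-0.387660)) = 1.946926
x=1.450000, p=1.946926:
  k1 = f(1.450000, 1.946926) = -0.389385
  k2 = f(1.900000, 1.771703) = -0.354341
  p ← 1.946926 + (0.45/2)·(-0.389385 + (-0.354341)) = 1.779588
x=1.900000, p=1.779588:
  k1 = f(1.900000, 1.779588) = -0.355918
  k2 = f(2.350000, 1.619425) = -0.323885
  p ← 1.779588 + (0.45/2)·(-0.355918 + (-0.323885)) = 1.626633
p(2.35) ≈ 1.6266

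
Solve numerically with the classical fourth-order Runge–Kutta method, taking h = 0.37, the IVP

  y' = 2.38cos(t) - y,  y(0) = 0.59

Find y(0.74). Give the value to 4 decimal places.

1.3947

RK4: k1 = f(t_n, y_n); k2 = f(t_n + h/2, y_n + (h/2)·k1); k3 = f(t_n + h/2, y_n + (h/2)·k2); k4 = f(t_n + h, y_n + h·k3); y_{n+1} = y_n + (h/6)·(k1 + 2k2 + 2k3 + k4).
t=0.000000, y=0.590000:
  k1 = f(0.000000, 0.590000) = 1.790000
  k2 = f(0.185000, 0.921150) = 1.418238
  k3 = f(0.185000, 0.852374) = 1.487014
  k4 = f(0.370000, 1.140195) = 1.078744
  y ← 0.590000 + (0.37/6)·(k1 + 2k2 + 2k3 + k4) = 1.125220
t=0.370000, y=1.125220:
  k1 = f(0.370000, 1.125220) = 1.093719
  k2 = f(0.555000, 1.327558) = 0.695205
  k3 = f(0.555000, 1.253833) = 0.768930
  k4 = f(0.740000, 1.409724) = 0.347831
  y ← 1.125220 + (0.37/6)·(k1 + 2k2 + 2k3 + k4) = 1.394692
y(0.74) ≈ 1.3947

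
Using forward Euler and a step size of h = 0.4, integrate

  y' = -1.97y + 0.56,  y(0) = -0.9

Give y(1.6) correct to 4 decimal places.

Euler: y_{n+1} = y_n + h·f(t_n, y_n).
t=0.000000, y=-0.900000: f=2.333000 → y ← -0.900000 + 0.4·2.333000 = 0.033200
t=0.400000, y=0.033200: f=0.494596 → y ← 0.033200 + 0.4·0.494596 = 0.231038
t=0.800000, y=0.231038: f=0.104854 → y ← 0.231038 + 0.4·0.104854 = 0.272980
t=1.200000, y=0.272980: f=0.022229 → y ← 0.272980 + 0.4·0.022229 = 0.281872
y(1.6) ≈ 0.2819

0.2819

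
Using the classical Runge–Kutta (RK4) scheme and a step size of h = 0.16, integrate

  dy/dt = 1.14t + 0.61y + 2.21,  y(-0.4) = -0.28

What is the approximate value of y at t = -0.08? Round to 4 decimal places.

0.3418

RK4: k1 = f(t_n, y_n); k2 = f(t_n + h/2, y_n + (h/2)·k1); k3 = f(t_n + h/2, y_n + (h/2)·k2); k4 = f(t_n + h, y_n + h·k3); y_{n+1} = y_n + (h/6)·(k1 + 2k2 + 2k3 + k4).
t=-0.400000, y=-0.280000:
  k1 = f(-0.400000, -0.280000) = 1.583200
  k2 = f(-0.320000, -0.153344) = 1.751660
  k3 = f(-0.320000, -0.139867) = 1.759881
  k4 = f(-0.240000, 0.001581) = 1.937364
  y ← -0.280000 + (0.16/6)·(k1 + 2k2 + 2k3 + k4) = 0.001164
t=-0.240000, y=0.001164:
  k1 = f(-0.240000, 0.001164) = 1.937110
  k2 = f(-0.160000, 0.156133) = 2.122841
  k3 = f(-0.160000, 0.170991) = 2.131905
  k4 = f(-0.080000, 0.342269) = 2.327584
  y ← 0.001164 + (0.16/6)·(k1 + 2k2 + 2k3 + k4) = 0.341809
y(-0.08) ≈ 0.3418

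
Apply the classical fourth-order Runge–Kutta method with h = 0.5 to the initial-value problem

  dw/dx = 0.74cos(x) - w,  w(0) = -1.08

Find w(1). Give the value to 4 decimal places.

-0.0228

RK4: k1 = f(x_n, w_n); k2 = f(x_n + h/2, w_n + (h/2)·k1); k3 = f(x_n + h/2, w_n + (h/2)·k2); k4 = f(x_n + h, w_n + h·k3); w_{n+1} = w_n + (h/6)·(k1 + 2k2 + 2k3 + k4).
x=0.000000, w=-1.080000:
  k1 = f(0.000000, -1.080000) = 1.820000
  k2 = f(0.250000, -0.625000) = 1.341995
  k3 = f(0.250000, -0.744501) = 1.461496
  k4 = f(0.500000, -0.349252) = 0.998663
  w ← -1.080000 + (0.5/6)·(k1 + 2k2 + 2k3 + k4) = -0.377863
x=0.500000, w=-0.377863:
  k1 = f(0.500000, -0.377863) = 1.027274
  k2 = f(0.750000, -0.121044) = 0.662494
  k3 = f(0.750000, -0.212239) = 0.753689
  k4 = f(1.000000, -0.001018) = 0.400842
  w ← -0.377863 + (0.5/6)·(k1 + 2k2 + 2k3 + k4) = -0.022823
w(1) ≈ -0.0228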